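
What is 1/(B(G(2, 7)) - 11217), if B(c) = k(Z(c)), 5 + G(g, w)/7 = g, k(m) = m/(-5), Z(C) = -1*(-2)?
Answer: -5/56087 ≈ -8.9147e-5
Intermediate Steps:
Z(C) = 2
k(m) = -m/5 (k(m) = m*(-⅕) = -m/5)
G(g, w) = -35 + 7*g
B(c) = -⅖ (B(c) = -⅕*2 = -⅖)
1/(B(G(2, 7)) - 11217) = 1/(-⅖ - 11217) = 1/(-56087/5) = -5/56087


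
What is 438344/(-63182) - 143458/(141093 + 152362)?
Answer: -68849100938/9270536905 ≈ -7.4267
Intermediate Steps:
438344/(-63182) - 143458/(141093 + 152362) = 438344*(-1/63182) - 143458/293455 = -219172/31591 - 143458*1/293455 = -219172/31591 - 143458/293455 = -68849100938/9270536905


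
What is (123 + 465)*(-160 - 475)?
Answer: -373380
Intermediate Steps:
(123 + 465)*(-160 - 475) = 588*(-635) = -373380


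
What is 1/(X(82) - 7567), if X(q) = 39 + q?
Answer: -1/7446 ≈ -0.00013430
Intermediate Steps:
1/(X(82) - 7567) = 1/((39 + 82) - 7567) = 1/(121 - 7567) = 1/(-7446) = -1/7446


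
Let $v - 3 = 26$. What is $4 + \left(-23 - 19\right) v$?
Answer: $-1214$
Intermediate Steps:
$v = 29$ ($v = 3 + 26 = 29$)
$4 + \left(-23 - 19\right) v = 4 + \left(-23 - 19\right) 29 = 4 - 1218 = -1214$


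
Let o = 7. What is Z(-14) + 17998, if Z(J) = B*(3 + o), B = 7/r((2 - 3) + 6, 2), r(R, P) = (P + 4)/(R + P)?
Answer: 54239/3 ≈ 18080.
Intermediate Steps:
r(R, P) = (4 + P)/(P + R)
B = 49/6 (B = 7/(((4 + 2)/(2 + ((2 - 3) + 6)))) = 7/((6/(2 + (-1 + 6)))) = 7/((6/(2 + 5))) = 7/((6/7)) = 7/(((⅐)*6)) = 7/(6/7) = 7*(7/6) = 49/6 ≈ 8.1667)
Z(J) = 245/3 (Z(J) = 49*(3 + 7)/6 = (49/6)*10 = 245/3)
Z(-14) + 17998 = 245/3 + 17998 = 54239/3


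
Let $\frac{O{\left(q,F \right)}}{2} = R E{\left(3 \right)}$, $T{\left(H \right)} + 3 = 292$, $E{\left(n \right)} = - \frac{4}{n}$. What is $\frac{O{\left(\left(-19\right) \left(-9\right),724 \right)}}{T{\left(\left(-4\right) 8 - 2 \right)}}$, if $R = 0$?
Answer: $0$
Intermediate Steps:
$T{\left(H \right)} = 289$ ($T{\left(H \right)} = -3 + 292 = 289$)
$O{\left(q,F \right)} = 0$ ($O{\left(q,F \right)} = 2 \cdot 0 \left(- \frac{4}{3}\right) = 2 \cdot 0 = 0$)
$\frac{O{\left(\left(-19\right) \left(-9\right),724 \right)}}{T{\left(\left(-4\right) 8 - 2 \right)}} = \frac{0}{289} = 0 \cdot \frac{1}{289} = 0$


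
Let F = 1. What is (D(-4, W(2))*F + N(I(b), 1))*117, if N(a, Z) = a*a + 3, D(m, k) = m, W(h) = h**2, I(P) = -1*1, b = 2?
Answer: 0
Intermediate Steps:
I(P) = -1
N(a, Z) = 3 + a**2 (N(a, Z) = a**2 + 3 = 3 + a**2)
(D(-4, W(2))*F + N(I(b), 1))*117 = (-4*1 + (3 + (-1)**2))*117 = (-4 + (3 + 1))*117 = (-4 + 4)*117 = 0*117 = 0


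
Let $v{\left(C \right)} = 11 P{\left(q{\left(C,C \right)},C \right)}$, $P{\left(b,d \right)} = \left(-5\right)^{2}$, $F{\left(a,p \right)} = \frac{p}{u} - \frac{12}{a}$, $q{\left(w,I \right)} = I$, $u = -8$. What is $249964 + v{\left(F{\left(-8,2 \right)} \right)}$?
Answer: $250239$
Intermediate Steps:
$F{\left(a,p \right)} = - \frac{12}{a} - \frac{p}{8}$ ($F{\left(a,p \right)} = \frac{p}{-8} - \frac{12}{a} = p \left(- \frac{1}{8}\right) - \frac{12}{a} = - \frac{p}{8} - \frac{12}{a} = - \frac{12}{a} - \frac{p}{8}$)
$P{\left(b,d \right)} = 25$
$v{\left(C \right)} = 275$ ($v{\left(C \right)} = 11 \cdot 25 = 275$)
$249964 + v{\left(F{\left(-8,2 \right)} \right)} = 249964 + 275 = 250239$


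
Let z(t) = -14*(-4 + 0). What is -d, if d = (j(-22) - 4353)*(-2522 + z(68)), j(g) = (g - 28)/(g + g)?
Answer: -118048653/11 ≈ -1.0732e+7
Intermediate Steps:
z(t) = 56 (z(t) = -14*(-4) = 56)
j(g) = (-28 + g)/(2*g) (j(g) = (-28 + g)/((2*g)) = (-28 + g)*(1/(2*g)) = (-28 + g)/(2*g))
d = 118048653/11 (d = ((1/2)*(-28 - 22)/(-22) - 4353)*(-2522 + 56) = ((1/2)*(-1/22)*(-50) - 4353)*(-2466) = (25/22 - 4353)*(-2466) = -95741/22*(-2466) = 118048653/11 ≈ 1.0732e+7)
-d = -1*118048653/11 = -118048653/11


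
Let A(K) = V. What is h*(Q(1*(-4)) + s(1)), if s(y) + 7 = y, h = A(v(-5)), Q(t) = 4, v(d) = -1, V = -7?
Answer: 14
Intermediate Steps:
A(K) = -7
h = -7
s(y) = -7 + y
h*(Q(1*(-4)) + s(1)) = -7*(4 + (-7 + 1)) = -7*(4 - 6) = -7*(-2) = 14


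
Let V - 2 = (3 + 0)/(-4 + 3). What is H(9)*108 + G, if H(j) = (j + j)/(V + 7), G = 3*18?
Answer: 378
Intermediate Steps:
V = -1 (V = 2 + (3 + 0)/(-4 + 3) = 2 + 3/(-1) = 2 + 3*(-1) = 2 - 3 = -1)
G = 54
H(j) = j/3 (H(j) = (j + j)/(-1 + 7) = (2*j)/6 = (2*j)*(1/6) = j/3)
H(9)*108 + G = ((1/3)*9)*108 + 54 = 3*108 + 54 = 324 + 54 = 378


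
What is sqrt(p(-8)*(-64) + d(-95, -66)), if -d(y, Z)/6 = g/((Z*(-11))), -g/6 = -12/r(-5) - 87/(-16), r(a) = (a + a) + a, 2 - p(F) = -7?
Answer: I*sqrt(27863430)/220 ≈ 23.994*I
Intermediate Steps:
p(F) = 9 (p(F) = 2 - 1*(-7) = 2 + 7 = 9)
r(a) = 3*a (r(a) = 2*a + a = 3*a)
g = -1497/40 (g = -6*(-12/(3*(-5)) - 87/(-16)) = -6*(-12/(-15) - 87*(-1/16)) = -6*(-12*(-1/15) + 87/16) = -6*(4/5 + 87/16) = -6*499/80 = -1497/40 ≈ -37.425)
d(y, Z) = -4491/(220*Z) (d(y, Z) = -(-4491)/(20*(Z*(-11))) = -(-4491)/(20*((-11*Z))) = -(-4491)*(-1/(11*Z))/20 = -4491/(220*Z))
sqrt(p(-8)*(-64) + d(-95, -66)) = sqrt(9*(-64) - 4491/220/(-66)) = sqrt(-576 - 4491/220*(-1/66)) = sqrt(-576 + 1497/4840) = sqrt(-2786343/4840) = I*sqrt(27863430)/220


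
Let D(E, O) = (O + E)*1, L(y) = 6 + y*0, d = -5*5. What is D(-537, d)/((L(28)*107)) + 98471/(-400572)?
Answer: -48056641/42861204 ≈ -1.1212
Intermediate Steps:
d = -25
L(y) = 6 (L(y) = 6 + 0 = 6)
D(E, O) = E + O (D(E, O) = (E + O)*1 = E + O)
D(-537, d)/((L(28)*107)) + 98471/(-400572) = (-537 - 25)/((6*107)) + 98471/(-400572) = -562/642 + 98471*(-1/400572) = -562*1/642 - 98471/400572 = -281/321 - 98471/400572 = -48056641/42861204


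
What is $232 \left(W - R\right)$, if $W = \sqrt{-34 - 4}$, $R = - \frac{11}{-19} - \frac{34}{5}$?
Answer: $\frac{137112}{95} + 232 i \sqrt{38} \approx 1443.3 + 1430.1 i$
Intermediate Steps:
$R = - \frac{591}{95}$ ($R = \left(-11\right) \left(- \frac{1}{19}\right) - \frac{34}{5} = \frac{11}{19} - \frac{34}{5} = - \frac{591}{95} \approx -6.2211$)
$W = i \sqrt{38}$ ($W = \sqrt{-38} = i \sqrt{38} \approx 6.1644 i$)
$232 \left(W - R\right) = 232 \left(i \sqrt{38} - - \frac{591}{95}\right) = 232 \left(i \sqrt{38} + \frac{591}{95}\right) = 232 \left(\frac{591}{95} + i \sqrt{38}\right) = \frac{137112}{95} + 232 i \sqrt{38}$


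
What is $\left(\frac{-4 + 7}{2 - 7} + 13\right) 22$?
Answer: $\frac{1364}{5} \approx 272.8$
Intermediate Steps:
$\left(\frac{-4 + 7}{2 - 7} + 13\right) 22 = \left(\frac{3}{-5} + 13\right) 22 = \left(3 \left(- \frac{1}{5}\right) + 13\right) 22 = \left(- \frac{3}{5} + 13\right) 22 = \frac{62}{5} \cdot 22 = \frac{1364}{5}$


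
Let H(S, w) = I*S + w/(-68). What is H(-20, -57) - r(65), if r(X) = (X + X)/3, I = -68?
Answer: 268771/204 ≈ 1317.5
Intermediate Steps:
H(S, w) = -68*S - w/68 (H(S, w) = -68*S + w/(-68) = -68*S + w*(-1/68) = -68*S - w/68)
r(X) = 2*X/3 (r(X) = (2*X)*(⅓) = 2*X/3)
H(-20, -57) - r(65) = (-68*(-20) - 1/68*(-57)) - 2*65/3 = (1360 + 57/68) - 1*130/3 = 92537/68 - 130/3 = 268771/204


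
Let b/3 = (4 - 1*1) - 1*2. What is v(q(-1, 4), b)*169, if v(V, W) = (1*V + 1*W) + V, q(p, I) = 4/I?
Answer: 845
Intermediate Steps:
b = 3 (b = 3*((4 - 1*1) - 1*2) = 3*((4 - 1) - 2) = 3*(3 - 2) = 3*1 = 3)
v(V, W) = W + 2*V (v(V, W) = (V + W) + V = W + 2*V)
v(q(-1, 4), b)*169 = (3 + 2*(4/4))*169 = (3 + 2*(4*(¼)))*169 = (3 + 2*1)*169 = (3 + 2)*169 = 5*169 = 845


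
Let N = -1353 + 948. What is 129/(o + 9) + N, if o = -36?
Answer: -3688/9 ≈ -409.78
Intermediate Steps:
N = -405
129/(o + 9) + N = 129/(-36 + 9) - 405 = 129/(-27) - 405 = 129*(-1/27) - 405 = -43/9 - 405 = -3688/9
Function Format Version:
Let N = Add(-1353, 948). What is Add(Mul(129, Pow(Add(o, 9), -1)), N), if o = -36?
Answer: Rational(-3688, 9) ≈ -409.78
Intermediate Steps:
N = -405
Add(Mul(129, Pow(Add(o, 9), -1)), N) = Add(Mul(129, Pow(Add(-36, 9), -1)), -405) = Add(Mul(129, Pow(-27, -1)), -405) = Add(Mul(129, Rational(-1, 27)), -405) = Add(Rational(-43, 9), -405) = Rational(-3688, 9)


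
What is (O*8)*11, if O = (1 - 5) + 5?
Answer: 88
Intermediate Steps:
O = 1 (O = -4 + 5 = 1)
(O*8)*11 = (1*8)*11 = 8*11 = 88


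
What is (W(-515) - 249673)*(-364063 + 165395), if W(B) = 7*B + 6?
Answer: 50317041696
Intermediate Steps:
W(B) = 6 + 7*B
(W(-515) - 249673)*(-364063 + 165395) = ((6 + 7*(-515)) - 249673)*(-364063 + 165395) = ((6 - 3605) - 249673)*(-198668) = (-3599 - 249673)*(-198668) = -253272*(-198668) = 50317041696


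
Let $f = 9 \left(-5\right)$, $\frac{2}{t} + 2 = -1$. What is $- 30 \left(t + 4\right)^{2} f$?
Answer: $15000$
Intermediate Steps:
$t = - \frac{2}{3}$ ($t = \frac{2}{-2 - 1} = \frac{2}{-3} = 2 \left(- \frac{1}{3}\right) = - \frac{2}{3} \approx -0.66667$)
$f = -45$
$- 30 \left(t + 4\right)^{2} f = - 30 \left(- \frac{2}{3} + 4\right)^{2} \left(-45\right) = - 30 \left(\frac{10}{3}\right)^{2} \left(-45\right) = \left(-30\right) \frac{100}{9} \left(-45\right) = \left(- \frac{1000}{3}\right) \left(-45\right) = 15000$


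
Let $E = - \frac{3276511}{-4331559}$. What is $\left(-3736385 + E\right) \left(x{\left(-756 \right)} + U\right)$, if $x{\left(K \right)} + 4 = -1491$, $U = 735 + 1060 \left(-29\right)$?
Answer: $\frac{169935872375892000}{1443853} \approx 1.177 \cdot 10^{11}$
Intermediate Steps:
$U = -30005$ ($U = 735 - 30740 = -30005$)
$x{\left(K \right)} = -1495$ ($x{\left(K \right)} = -4 - 1491 = -1495$)
$E = \frac{3276511}{4331559}$ ($E = \left(-3276511\right) \left(- \frac{1}{4331559}\right) = \frac{3276511}{4331559} \approx 0.75643$)
$\left(-3736385 + E\right) \left(x{\left(-756 \right)} + U\right) = \left(-3736385 + \frac{3276511}{4331559}\right) \left(-1495 - 30005\right) = \left(- \frac{16184368797704}{4331559}\right) \left(-31500\right) = \frac{169935872375892000}{1443853}$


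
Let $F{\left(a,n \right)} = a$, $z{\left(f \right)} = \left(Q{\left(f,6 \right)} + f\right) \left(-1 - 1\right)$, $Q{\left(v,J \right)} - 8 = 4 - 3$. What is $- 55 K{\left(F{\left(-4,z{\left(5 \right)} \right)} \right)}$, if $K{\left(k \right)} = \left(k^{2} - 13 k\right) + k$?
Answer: $-3520$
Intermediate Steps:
$Q{\left(v,J \right)} = 9$ ($Q{\left(v,J \right)} = 8 + \left(4 - 3\right) = 8 + 1 = 9$)
$z{\left(f \right)} = -18 - 2 f$ ($z{\left(f \right)} = \left(9 + f\right) \left(-1 - 1\right) = \left(9 + f\right) \left(-2\right) = -18 - 2 f$)
$K{\left(k \right)} = k^{2} - 12 k$
$- 55 K{\left(F{\left(-4,z{\left(5 \right)} \right)} \right)} = - 55 \left(- 4 \left(-12 - 4\right)\right) = - 55 \left(\left(-4\right) \left(-16\right)\right) = \left(-55\right) 64 = -3520$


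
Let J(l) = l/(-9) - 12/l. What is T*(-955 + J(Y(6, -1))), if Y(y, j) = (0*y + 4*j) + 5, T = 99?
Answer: -95744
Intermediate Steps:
Y(y, j) = 5 + 4*j (Y(y, j) = (0 + 4*j) + 5 = 4*j + 5 = 5 + 4*j)
J(l) = -12/l - l/9 (J(l) = l*(-⅑) - 12/l = -l/9 - 12/l = -12/l - l/9)
T*(-955 + J(Y(6, -1))) = 99*(-955 + (-12/(5 + 4*(-1)) - (5 + 4*(-1))/9)) = 99*(-955 + (-12/(5 - 4) - (5 - 4)/9)) = 99*(-955 + (-12/1 - ⅑*1)) = 99*(-955 + (-12*1 - ⅑)) = 99*(-955 + (-12 - ⅑)) = 99*(-955 - 109/9) = 99*(-8704/9) = -95744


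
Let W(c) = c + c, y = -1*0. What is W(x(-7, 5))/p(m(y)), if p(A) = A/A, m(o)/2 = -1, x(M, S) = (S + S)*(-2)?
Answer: -40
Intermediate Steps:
x(M, S) = -4*S (x(M, S) = (2*S)*(-2) = -4*S)
y = 0
m(o) = -2 (m(o) = 2*(-1) = -2)
p(A) = 1
W(c) = 2*c
W(x(-7, 5))/p(m(y)) = (2*(-4*5))/1 = (2*(-20))*1 = -40*1 = -40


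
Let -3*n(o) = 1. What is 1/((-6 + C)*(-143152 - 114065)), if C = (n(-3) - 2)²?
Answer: 3/428695 ≈ 6.9980e-6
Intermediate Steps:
n(o) = -⅓ (n(o) = -⅓*1 = -⅓)
C = 49/9 (C = (-⅓ - 2)² = (-7/3)² = 49/9 ≈ 5.4444)
1/((-6 + C)*(-143152 - 114065)) = 1/((-6 + 49/9)*(-143152 - 114065)) = 1/(-5/9*(-257217)) = 1/(428695/3) = 3/428695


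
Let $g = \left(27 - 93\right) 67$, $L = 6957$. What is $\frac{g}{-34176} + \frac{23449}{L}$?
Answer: $\frac{138692813}{39627072} \approx 3.5$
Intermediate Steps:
$g = -4422$ ($g = \left(-66\right) 67 = -4422$)
$\frac{g}{-34176} + \frac{23449}{L} = - \frac{4422}{-34176} + \frac{23449}{6957} = \left(-4422\right) \left(- \frac{1}{34176}\right) + 23449 \cdot \frac{1}{6957} = \frac{737}{5696} + \frac{23449}{6957} = \frac{138692813}{39627072}$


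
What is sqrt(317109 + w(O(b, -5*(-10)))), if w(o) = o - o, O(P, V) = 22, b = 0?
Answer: sqrt(317109) ≈ 563.12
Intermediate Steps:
w(o) = 0
sqrt(317109 + w(O(b, -5*(-10)))) = sqrt(317109 + 0) = sqrt(317109)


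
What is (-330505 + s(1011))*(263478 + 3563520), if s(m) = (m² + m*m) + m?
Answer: 6562337166504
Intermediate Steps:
s(m) = m + 2*m² (s(m) = (m² + m²) + m = 2*m² + m = m + 2*m²)
(-330505 + s(1011))*(263478 + 3563520) = (-330505 + 1011*(1 + 2*1011))*(263478 + 3563520) = (-330505 + 1011*(1 + 2022))*3826998 = (-330505 + 1011*2023)*3826998 = (-330505 + 2045253)*3826998 = 1714748*3826998 = 6562337166504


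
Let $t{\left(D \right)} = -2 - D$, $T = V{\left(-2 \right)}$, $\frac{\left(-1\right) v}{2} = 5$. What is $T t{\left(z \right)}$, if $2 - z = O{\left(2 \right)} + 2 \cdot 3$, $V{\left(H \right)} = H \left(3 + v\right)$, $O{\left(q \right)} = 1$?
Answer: $42$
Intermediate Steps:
$v = -10$ ($v = \left(-2\right) 5 = -10$)
$V{\left(H \right)} = - 7 H$ ($V{\left(H \right)} = H \left(3 - 10\right) = H \left(-7\right) = - 7 H$)
$T = 14$ ($T = \left(-7\right) \left(-2\right) = 14$)
$z = -5$ ($z = 2 - \left(1 + 2 \cdot 3\right) = 2 - \left(1 + 6\right) = 2 - 7 = -5$)
$T t{\left(z \right)} = 14 \left(-2 - -5\right) = 14 \left(-2 + 5\right) = 14 \cdot 3 = 42$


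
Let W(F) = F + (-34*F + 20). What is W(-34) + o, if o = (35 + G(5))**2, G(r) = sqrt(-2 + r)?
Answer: 2370 + 70*sqrt(3) ≈ 2491.2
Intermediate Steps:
W(F) = 20 - 33*F (W(F) = F + (20 - 34*F) = 20 - 33*F)
o = (35 + sqrt(3))**2 (o = (35 + sqrt(-2 + 5))**2 = (35 + sqrt(3))**2 ≈ 1349.2)
W(-34) + o = (20 - 33*(-34)) + (35 + sqrt(3))**2 = (20 + 1122) + (35 + sqrt(3))**2 = 1142 + (35 + sqrt(3))**2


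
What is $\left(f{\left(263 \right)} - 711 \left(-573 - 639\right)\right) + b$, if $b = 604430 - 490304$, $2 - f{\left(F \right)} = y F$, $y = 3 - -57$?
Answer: $960080$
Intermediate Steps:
$y = 60$ ($y = 3 + 57 = 60$)
$f{\left(F \right)} = 2 - 60 F$
$b = 114126$ ($b = 604430 - 490304 = 114126$)
$\left(f{\left(263 \right)} - 711 \left(-573 - 639\right)\right) + b = \left(\left(2 - 15780\right) - 711 \left(-573 - 639\right)\right) + 114126 = \left(\left(2 - 15780\right) - -861732\right) + 114126 = \left(-15778 + 861732\right) + 114126 = 845954 + 114126 = 960080$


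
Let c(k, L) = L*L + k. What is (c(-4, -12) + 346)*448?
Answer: 217728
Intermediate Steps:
c(k, L) = k + L**2 (c(k, L) = L**2 + k = k + L**2)
(c(-4, -12) + 346)*448 = ((-4 + (-12)**2) + 346)*448 = ((-4 + 144) + 346)*448 = (140 + 346)*448 = 486*448 = 217728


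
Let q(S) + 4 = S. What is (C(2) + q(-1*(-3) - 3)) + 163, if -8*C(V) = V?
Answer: 635/4 ≈ 158.75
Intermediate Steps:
q(S) = -4 + S
C(V) = -V/8
(C(2) + q(-1*(-3) - 3)) + 163 = (-⅛*2 + (-4 + (-1*(-3) - 3))) + 163 = (-¼ + (-4 + (3 - 3))) + 163 = (-¼ + (-4 + 0)) + 163 = (-¼ - 4) + 163 = -17/4 + 163 = 635/4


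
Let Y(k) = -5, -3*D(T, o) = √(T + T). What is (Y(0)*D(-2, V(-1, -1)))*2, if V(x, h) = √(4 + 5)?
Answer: 20*I/3 ≈ 6.6667*I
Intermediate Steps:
V(x, h) = 3 (V(x, h) = √9 = 3)
D(T, o) = -√2*√T/3 (D(T, o) = -√(T + T)/3 = -√2*√T/3)
(Y(0)*D(-2, V(-1, -1)))*2 = -(-5)*√2*√(-2)/3*2 = -(-5)*√2*I*√2/3*2 = -(-10)*I/3*2 = (10*I/3)*2 = 20*I/3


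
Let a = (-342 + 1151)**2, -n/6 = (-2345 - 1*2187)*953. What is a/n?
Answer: 654481/25913976 ≈ 0.025256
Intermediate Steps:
n = 25913976 (n = -6*(-2345 - 1*2187)*953 = -6*(-2345 - 2187)*953 = -(-27192)*953 = -6*(-4318996) = 25913976)
a = 654481 (a = 809**2 = 654481)
a/n = 654481/25913976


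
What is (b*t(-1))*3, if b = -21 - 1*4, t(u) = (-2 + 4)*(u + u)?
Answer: 300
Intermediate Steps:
t(u) = 4*u (t(u) = 2*(2*u) = 4*u)
b = -25 (b = -21 - 4 = -25)
(b*t(-1))*3 = -100*(-1)*3 = -25*(-4)*3 = 100*3 = 300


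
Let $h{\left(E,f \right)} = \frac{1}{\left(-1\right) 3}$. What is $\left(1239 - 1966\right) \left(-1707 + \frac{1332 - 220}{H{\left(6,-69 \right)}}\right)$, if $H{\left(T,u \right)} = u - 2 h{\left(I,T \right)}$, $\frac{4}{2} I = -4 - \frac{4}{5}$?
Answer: $\frac{256828017}{205} \approx 1.2528 \cdot 10^{6}$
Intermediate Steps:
$I = - \frac{12}{5}$ ($I = \frac{-4 - \frac{4}{5}}{2} = \frac{1}{2} \left(- \frac{24}{5}\right) = - \frac{12}{5} \approx -2.4$)
$h{\left(E,f \right)} = - \frac{1}{3}$ ($h{\left(E,f \right)} = \frac{1}{-3} = - \frac{1}{3}$)
$H{\left(T,u \right)} = \frac{2}{3} + u$ ($H{\left(T,u \right)} = u - - \frac{2}{3} = u + \frac{2}{3} = \frac{2}{3} + u$)
$\left(1239 - 1966\right) \left(-1707 + \frac{1332 - 220}{H{\left(6,-69 \right)}}\right) = \left(1239 - 1966\right) \left(-1707 + \frac{1332 - 220}{\frac{2}{3} - 69}\right) = - 727 \left(-1707 + \frac{1332 - 220}{- \frac{205}{3}}\right) = - 727 \left(-1707 + 1112 \left(- \frac{3}{205}\right)\right) = - 727 \left(-1707 - \frac{3336}{205}\right) = \left(-727\right) \left(- \frac{353271}{205}\right) = \frac{256828017}{205}$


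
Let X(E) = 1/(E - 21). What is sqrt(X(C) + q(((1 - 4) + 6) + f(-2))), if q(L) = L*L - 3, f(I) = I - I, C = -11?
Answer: sqrt(382)/8 ≈ 2.4431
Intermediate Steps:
f(I) = 0
q(L) = -3 + L**2 (q(L) = L**2 - 3 = -3 + L**2)
X(E) = 1/(-21 + E)
sqrt(X(C) + q(((1 - 4) + 6) + f(-2))) = sqrt(1/(-21 - 11) + (-3 + (((1 - 4) + 6) + 0)**2)) = sqrt(1/(-32) + (-3 + ((-3 + 6) + 0)**2)) = sqrt(-1/32 + (-3 + (3 + 0)**2)) = sqrt(-1/32 + (-3 + 3**2)) = sqrt(-1/32 + (-3 + 9)) = sqrt(-1/32 + 6) = sqrt(191/32) = sqrt(382)/8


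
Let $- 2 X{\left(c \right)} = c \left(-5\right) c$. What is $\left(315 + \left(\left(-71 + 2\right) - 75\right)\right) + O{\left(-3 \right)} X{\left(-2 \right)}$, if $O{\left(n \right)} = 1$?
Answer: $181$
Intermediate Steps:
$X{\left(c \right)} = \frac{5 c^{2}}{2}$ ($X{\left(c \right)} = - \frac{c \left(-5\right) c}{2} = - \frac{- 5 c c}{2} = - \frac{\left(-5\right) c^{2}}{2} = \frac{5 c^{2}}{2}$)
$\left(315 + \left(\left(-71 + 2\right) - 75\right)\right) + O{\left(-3 \right)} X{\left(-2 \right)} = \left(315 + \left(\left(-71 + 2\right) - 75\right)\right) + 1 \frac{5 \left(-2\right)^{2}}{2} = \left(315 - 144\right) + 1 \cdot \frac{5}{2} \cdot 4 = \left(315 - 144\right) + 1 \cdot 10 = 171 + 10 = 181$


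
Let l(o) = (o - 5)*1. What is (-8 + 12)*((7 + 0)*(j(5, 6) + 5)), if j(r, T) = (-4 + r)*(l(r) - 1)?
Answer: 112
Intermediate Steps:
l(o) = -5 + o (l(o) = (-5 + o)*1 = -5 + o)
j(r, T) = (-6 + r)*(-4 + r) (j(r, T) = (-4 + r)*((-5 + r) - 1) = (-4 + r)*(-6 + r) = (-6 + r)*(-4 + r))
(-8 + 12)*((7 + 0)*(j(5, 6) + 5)) = (-8 + 12)*((7 + 0)*((24 + 5**2 - 10*5) + 5)) = 4*(7*((24 + 25 - 50) + 5)) = 4*(7*(-1 + 5)) = 4*(7*4) = 4*28 = 112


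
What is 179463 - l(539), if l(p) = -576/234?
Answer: 2333051/13 ≈ 1.7947e+5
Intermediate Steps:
l(p) = -32/13 (l(p) = -576*1/234 = -32/13)
179463 - l(539) = 179463 - 1*(-32/13) = 179463 + 32/13 = 2333051/13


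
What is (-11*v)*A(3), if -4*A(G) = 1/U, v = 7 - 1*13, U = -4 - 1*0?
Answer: 33/8 ≈ 4.1250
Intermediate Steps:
U = -4 (U = -4 + 0 = -4)
v = -6 (v = 7 - 13 = -6)
A(G) = 1/16 (A(G) = -1/4/(-4) = -1/4*(-1/4) = 1/16)
(-11*v)*A(3) = -11*(-6)*(1/16) = 66*(1/16) = 33/8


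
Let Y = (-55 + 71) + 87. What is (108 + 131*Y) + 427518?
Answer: 441119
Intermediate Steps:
Y = 103 (Y = 16 + 87 = 103)
(108 + 131*Y) + 427518 = (108 + 131*103) + 427518 = (108 + 13493) + 427518 = 13601 + 427518 = 441119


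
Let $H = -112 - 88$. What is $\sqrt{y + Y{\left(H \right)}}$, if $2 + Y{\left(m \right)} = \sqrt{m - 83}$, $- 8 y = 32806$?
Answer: $\frac{\sqrt{-16411 + 4 i \sqrt{283}}}{2} \approx 0.13132 + 64.053 i$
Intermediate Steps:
$y = - \frac{16403}{4}$ ($y = \left(- \frac{1}{8}\right) 32806 = - \frac{16403}{4} \approx -4100.8$)
$H = -200$ ($H = -112 - 88 = -200$)
$Y{\left(m \right)} = -2 + \sqrt{-83 + m}$ ($Y{\left(m \right)} = -2 + \sqrt{m - 83} = -2 + \sqrt{-83 + m}$)
$\sqrt{y + Y{\left(H \right)}} = \sqrt{- \frac{16403}{4} - \left(2 - \sqrt{-83 - 200}\right)} = \sqrt{- \frac{16403}{4} - \left(2 - \sqrt{-283}\right)} = \sqrt{- \frac{16403}{4} - \left(2 - i \sqrt{283}\right)} = \sqrt{- \frac{16411}{4} + i \sqrt{283}}$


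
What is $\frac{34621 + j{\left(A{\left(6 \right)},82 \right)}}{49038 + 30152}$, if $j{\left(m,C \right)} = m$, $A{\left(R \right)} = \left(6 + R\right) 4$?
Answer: $\frac{34669}{79190} \approx 0.4378$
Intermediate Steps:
$A{\left(R \right)} = 24 + 4 R$
$\frac{34621 + j{\left(A{\left(6 \right)},82 \right)}}{49038 + 30152} = \frac{34621 + \left(24 + 4 \cdot 6\right)}{49038 + 30152} = \frac{34621 + \left(24 + 24\right)}{79190} = \left(34621 + 48\right) \frac{1}{79190} = 34669 \cdot \frac{1}{79190} = \frac{34669}{79190}$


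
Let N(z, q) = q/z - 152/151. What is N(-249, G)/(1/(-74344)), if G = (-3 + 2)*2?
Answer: 2791319824/37599 ≈ 74239.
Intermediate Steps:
G = -2 (G = -1*2 = -2)
N(z, q) = -152/151 + q/z (N(z, q) = q/z - 152*1/151 = q/z - 152/151 = -152/151 + q/z)
N(-249, G)/(1/(-74344)) = (-152/151 - 2/(-249))/(1/(-74344)) = (-152/151 - 2*(-1/249))/(-1/74344) = (-152/151 + 2/249)*(-74344) = -37546/37599*(-74344) = 2791319824/37599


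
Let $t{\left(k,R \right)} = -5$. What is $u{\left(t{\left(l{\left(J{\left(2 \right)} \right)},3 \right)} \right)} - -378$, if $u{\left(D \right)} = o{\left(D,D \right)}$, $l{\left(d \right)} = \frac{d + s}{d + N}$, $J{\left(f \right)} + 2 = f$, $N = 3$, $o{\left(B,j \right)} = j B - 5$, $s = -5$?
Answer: $398$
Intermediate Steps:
$o{\left(B,j \right)} = -5 + B j$ ($o{\left(B,j \right)} = B j - 5 = -5 + B j$)
$J{\left(f \right)} = -2 + f$
$l{\left(d \right)} = \frac{-5 + d}{3 + d}$ ($l{\left(d \right)} = \frac{d - 5}{d + 3} = \frac{-5 + d}{3 + d}$)
$u{\left(D \right)} = -5 + D^{2}$ ($u{\left(D \right)} = -5 + D D = -5 + D^{2}$)
$u{\left(t{\left(l{\left(J{\left(2 \right)} \right)},3 \right)} \right)} - -378 = \left(-5 + \left(-5\right)^{2}\right) - -378 = \left(-5 + 25\right) + 378 = 20 + 378 = 398$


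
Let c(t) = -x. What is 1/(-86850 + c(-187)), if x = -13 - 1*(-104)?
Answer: -1/86941 ≈ -1.1502e-5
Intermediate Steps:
x = 91 (x = -13 + 104 = 91)
c(t) = -91 (c(t) = -1*91 = -91)
1/(-86850 + c(-187)) = 1/(-86850 - 91) = 1/(-86941) = -1/86941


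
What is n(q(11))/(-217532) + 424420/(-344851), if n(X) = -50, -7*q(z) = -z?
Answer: -46153844445/37508063866 ≈ -1.2305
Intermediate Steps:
q(z) = z/7 (q(z) = -(-1)*z/7 = z/7)
n(q(11))/(-217532) + 424420/(-344851) = -50/(-217532) + 424420/(-344851) = -50*(-1/217532) + 424420*(-1/344851) = 25/108766 - 424420/344851 = -46153844445/37508063866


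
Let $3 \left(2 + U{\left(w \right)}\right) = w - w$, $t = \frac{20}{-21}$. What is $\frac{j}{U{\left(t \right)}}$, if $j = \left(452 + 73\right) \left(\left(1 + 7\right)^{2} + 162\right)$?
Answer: $-59325$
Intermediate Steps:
$t = - \frac{20}{21}$ ($t = 20 \left(- \frac{1}{21}\right) = - \frac{20}{21} \approx -0.95238$)
$U{\left(w \right)} = -2$ ($U{\left(w \right)} = -2 + \frac{w - w}{3} = -2 + \frac{1}{3} \cdot 0 = -2 + 0 = -2$)
$j = 118650$ ($j = 525 \left(8^{2} + 162\right) = 525 \left(64 + 162\right) = 525 \cdot 226 = 118650$)
$\frac{j}{U{\left(t \right)}} = \frac{118650}{-2} = 118650 \left(- \frac{1}{2}\right) = -59325$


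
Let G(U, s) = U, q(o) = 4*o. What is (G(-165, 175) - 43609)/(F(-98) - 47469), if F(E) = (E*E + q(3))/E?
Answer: 2144926/2330789 ≈ 0.92026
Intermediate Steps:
F(E) = (12 + E**2)/E (F(E) = (E*E + 4*3)/E = (E**2 + 12)/E = (12 + E**2)/E)
(G(-165, 175) - 43609)/(F(-98) - 47469) = (-165 - 43609)/((-98 + 12/(-98)) - 47469) = -43774/((-98 + 12*(-1/98)) - 47469) = -43774/((-98 - 6/49) - 47469) = -43774/(-4808/49 - 47469) = -43774/(-2330789/49) = -43774*(-49/2330789) = 2144926/2330789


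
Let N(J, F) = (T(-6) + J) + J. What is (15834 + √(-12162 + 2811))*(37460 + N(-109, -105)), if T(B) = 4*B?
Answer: 589309812 + 111654*I*√1039 ≈ 5.8931e+8 + 3.599e+6*I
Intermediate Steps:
N(J, F) = -24 + 2*J (N(J, F) = (4*(-6) + J) + J = (-24 + J) + J = -24 + 2*J)
(15834 + √(-12162 + 2811))*(37460 + N(-109, -105)) = (15834 + √(-12162 + 2811))*(37460 + (-24 + 2*(-109))) = (15834 + √(-9351))*(37460 + (-24 - 218)) = (15834 + 3*I*√1039)*(37460 - 242) = (15834 + 3*I*√1039)*37218 = 589309812 + 111654*I*√1039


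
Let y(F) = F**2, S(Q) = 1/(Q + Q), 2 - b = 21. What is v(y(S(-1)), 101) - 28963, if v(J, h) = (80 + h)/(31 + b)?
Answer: -347375/12 ≈ -28948.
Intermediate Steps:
b = -19 (b = 2 - 1*21 = 2 - 21 = -19)
S(Q) = 1/(2*Q)
v(J, h) = 20/3 + h/12 (v(J, h) = (80 + h)/(31 - 19) = (80 + h)/12 = (80 + h)*(1/12) = 20/3 + h/12)
v(y(S(-1)), 101) - 28963 = (20/3 + (1/12)*101) - 28963 = (20/3 + 101/12) - 28963 = 181/12 - 28963 = -347375/12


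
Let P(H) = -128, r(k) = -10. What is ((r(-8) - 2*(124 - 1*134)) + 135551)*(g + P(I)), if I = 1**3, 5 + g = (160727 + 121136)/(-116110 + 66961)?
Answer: -308115693160/16383 ≈ -1.8807e+7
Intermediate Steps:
g = -527608/49149 (g = -5 + (160727 + 121136)/(-116110 + 66961) = -5 + 281863/(-49149) = -5 + 281863*(-1/49149) = -5 - 281863/49149 = -527608/49149 ≈ -10.735)
I = 1
((r(-8) - 2*(124 - 1*134)) + 135551)*(g + P(I)) = ((-10 - 2*(124 - 1*134)) + 135551)*(-527608/49149 - 128) = ((-10 - 2*(124 - 134)) + 135551)*(-6818680/49149) = ((-10 - 2*(-10)) + 135551)*(-6818680/49149) = ((-10 + 20) + 135551)*(-6818680/49149) = (10 + 135551)*(-6818680/49149) = 135561*(-6818680/49149) = -308115693160/16383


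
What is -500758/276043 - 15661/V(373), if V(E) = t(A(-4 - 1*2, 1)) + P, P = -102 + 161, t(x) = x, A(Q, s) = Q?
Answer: -4349649597/14630279 ≈ -297.30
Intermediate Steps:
P = 59
V(E) = 53 (V(E) = (-4 - 1*2) + 59 = (-4 - 2) + 59 = -6 + 59 = 53)
-500758/276043 - 15661/V(373) = -500758/276043 - 15661/53 = -4349649597/14630279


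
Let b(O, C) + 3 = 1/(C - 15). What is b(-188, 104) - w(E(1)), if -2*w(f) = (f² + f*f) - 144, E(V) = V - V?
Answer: -6674/89 ≈ -74.989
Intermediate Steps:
E(V) = 0
b(O, C) = -3 + 1/(-15 + C) (b(O, C) = -3 + 1/(C - 15) = -3 + 1/(-15 + C))
w(f) = 72 - f² (w(f) = -((f² + f*f) - 144)/2 = -((f² + f²) - 144)/2 = -(2*f² - 144)/2 = -(-144 + 2*f²)/2 = 72 - f²)
b(-188, 104) - w(E(1)) = (46 - 3*104)/(-15 + 104) - (72 - 1*0²) = (46 - 312)/89 - (72 - 1*0) = (1/89)*(-266) - (72 + 0) = -266/89 - 1*72 = -266/89 - 72 = -6674/89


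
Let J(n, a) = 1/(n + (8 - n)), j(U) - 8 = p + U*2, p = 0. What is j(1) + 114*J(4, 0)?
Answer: 97/4 ≈ 24.250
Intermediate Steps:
j(U) = 8 + 2*U (j(U) = 8 + (0 + U*2) = 8 + (0 + 2*U) = 8 + 2*U)
J(n, a) = ⅛ (J(n, a) = 1/8 = ⅛)
j(1) + 114*J(4, 0) = (8 + 2*1) + 114*(⅛) = (8 + 2) + 57/4 = 10 + 57/4 = 97/4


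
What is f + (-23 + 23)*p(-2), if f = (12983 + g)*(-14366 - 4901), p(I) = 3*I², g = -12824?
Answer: -3063453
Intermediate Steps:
f = -3063453 (f = (12983 - 12824)*(-14366 - 4901) = 159*(-19267) = -3063453)
f + (-23 + 23)*p(-2) = -3063453 + (-23 + 23)*(3*(-2)²) = -3063453 + 0*(3*4) = -3063453 + 0*12 = -3063453 + 0 = -3063453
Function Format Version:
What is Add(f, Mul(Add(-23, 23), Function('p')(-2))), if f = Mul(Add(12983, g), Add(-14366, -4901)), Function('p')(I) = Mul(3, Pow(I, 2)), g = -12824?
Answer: -3063453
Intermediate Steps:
f = -3063453 (f = Mul(Add(12983, -12824), Add(-14366, -4901)) = Mul(159, -19267) = -3063453)
Add(f, Mul(Add(-23, 23), Function('p')(-2))) = Add(-3063453, Mul(Add(-23, 23), Mul(3, Pow(-2, 2)))) = Add(-3063453, Mul(0, Mul(3, 4))) = Add(-3063453, Mul(0, 12)) = Add(-3063453, 0) = -3063453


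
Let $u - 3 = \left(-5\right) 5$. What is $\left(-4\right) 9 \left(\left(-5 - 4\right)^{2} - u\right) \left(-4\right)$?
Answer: $14832$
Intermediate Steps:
$u = -22$ ($u = 3 - 25 = -22$)
$\left(-4\right) 9 \left(\left(-5 - 4\right)^{2} - u\right) \left(-4\right) = \left(-4\right) 9 \left(\left(-5 - 4\right)^{2} - -22\right) \left(-4\right) = - 36 \left(\left(-9\right)^{2} + 22\right) \left(-4\right) = - 36 \left(81 + 22\right) \left(-4\right) = \left(-36\right) 103 \left(-4\right) = \left(-3708\right) \left(-4\right) = 14832$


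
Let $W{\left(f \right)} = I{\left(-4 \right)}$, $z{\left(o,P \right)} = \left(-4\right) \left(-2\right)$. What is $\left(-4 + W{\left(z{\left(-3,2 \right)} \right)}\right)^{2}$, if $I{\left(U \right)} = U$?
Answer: $64$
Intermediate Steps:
$z{\left(o,P \right)} = 8$
$W{\left(f \right)} = -4$
$\left(-4 + W{\left(z{\left(-3,2 \right)} \right)}\right)^{2} = \left(-4 - 4\right)^{2} = \left(-8\right)^{2} = 64$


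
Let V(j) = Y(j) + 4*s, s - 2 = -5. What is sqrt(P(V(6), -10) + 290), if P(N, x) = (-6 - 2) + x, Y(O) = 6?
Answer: 4*sqrt(17) ≈ 16.492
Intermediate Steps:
s = -3 (s = 2 - 5 = -3)
V(j) = -6 (V(j) = 6 + 4*(-3) = 6 - 12 = -6)
P(N, x) = -8 + x
sqrt(P(V(6), -10) + 290) = sqrt((-8 - 10) + 290) = sqrt(-18 + 290) = sqrt(272) = 4*sqrt(17)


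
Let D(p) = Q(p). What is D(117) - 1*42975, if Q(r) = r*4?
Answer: -42507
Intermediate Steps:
Q(r) = 4*r
D(p) = 4*p
D(117) - 1*42975 = 4*117 - 1*42975 = 468 - 42975 = -42507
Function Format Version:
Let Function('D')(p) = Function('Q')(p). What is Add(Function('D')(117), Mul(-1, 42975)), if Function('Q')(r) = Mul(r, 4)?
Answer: -42507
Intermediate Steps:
Function('Q')(r) = Mul(4, r)
Function('D')(p) = Mul(4, p)
Add(Function('D')(117), Mul(-1, 42975)) = Add(Mul(4, 117), Mul(-1, 42975)) = Add(468, -42975) = -42507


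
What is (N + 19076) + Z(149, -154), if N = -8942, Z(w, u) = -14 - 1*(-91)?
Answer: 10211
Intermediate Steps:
Z(w, u) = 77 (Z(w, u) = -14 + 91 = 77)
(N + 19076) + Z(149, -154) = (-8942 + 19076) + 77 = 10134 + 77 = 10211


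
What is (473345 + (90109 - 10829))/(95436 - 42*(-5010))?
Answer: 552625/305856 ≈ 1.8068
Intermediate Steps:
(473345 + (90109 - 10829))/(95436 - 42*(-5010)) = (473345 + 79280)/(95436 + 210420) = 552625/305856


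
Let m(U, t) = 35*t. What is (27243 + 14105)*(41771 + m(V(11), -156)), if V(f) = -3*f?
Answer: 1501387228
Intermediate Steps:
(27243 + 14105)*(41771 + m(V(11), -156)) = (27243 + 14105)*(41771 + 35*(-156)) = 41348*(41771 - 5460) = 41348*36311 = 1501387228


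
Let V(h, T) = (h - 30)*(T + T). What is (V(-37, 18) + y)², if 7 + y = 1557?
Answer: 743044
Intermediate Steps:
y = 1550 (y = -7 + 1557 = 1550)
V(h, T) = 2*T*(-30 + h) (V(h, T) = (-30 + h)*(2*T) = 2*T*(-30 + h))
(V(-37, 18) + y)² = (2*18*(-30 - 37) + 1550)² = (2*18*(-67) + 1550)² = (-2412 + 1550)² = (-862)² = 743044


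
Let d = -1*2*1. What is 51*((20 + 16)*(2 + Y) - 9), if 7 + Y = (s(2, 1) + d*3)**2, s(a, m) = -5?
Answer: 212517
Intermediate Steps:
d = -2 (d = -2*1 = -2)
Y = 114 (Y = -7 + (-5 - 2*3)**2 = -7 + (-5 - 6)**2 = -7 + (-11)**2 = -7 + 121 = 114)
51*((20 + 16)*(2 + Y) - 9) = 51*((20 + 16)*(2 + 114) - 9) = 51*(36*116 - 9) = 51*(4176 - 9) = 51*4167 = 212517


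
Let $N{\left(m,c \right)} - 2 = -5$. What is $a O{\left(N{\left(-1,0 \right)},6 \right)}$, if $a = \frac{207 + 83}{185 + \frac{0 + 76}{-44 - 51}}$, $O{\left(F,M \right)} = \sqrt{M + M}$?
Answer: $\frac{2900 \sqrt{3}}{921} \approx 5.4538$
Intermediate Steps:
$N{\left(m,c \right)} = -3$ ($N{\left(m,c \right)} = 2 - 5 = -3$)
$O{\left(F,M \right)} = \sqrt{2} \sqrt{M}$ ($O{\left(F,M \right)} = \sqrt{2 M} = \sqrt{2} \sqrt{M}$)
$a = \frac{1450}{921}$ ($a = \frac{290}{185 + \frac{76}{-95}} = \frac{290}{185 + 76 \left(- \frac{1}{95}\right)} = \frac{290}{185 - \frac{4}{5}} = \frac{290}{\frac{921}{5}} = 290 \cdot \frac{5}{921} = \frac{1450}{921} \approx 1.5744$)
$a O{\left(N{\left(-1,0 \right)},6 \right)} = \frac{1450 \sqrt{2} \sqrt{6}}{921} = \frac{1450 \cdot 2 \sqrt{3}}{921} = \frac{2900 \sqrt{3}}{921}$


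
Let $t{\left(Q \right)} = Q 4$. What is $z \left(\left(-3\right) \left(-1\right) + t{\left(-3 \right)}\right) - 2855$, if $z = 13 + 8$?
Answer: $-3044$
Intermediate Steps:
$z = 21$
$t{\left(Q \right)} = 4 Q$
$z \left(\left(-3\right) \left(-1\right) + t{\left(-3 \right)}\right) - 2855 = 21 \left(\left(-3\right) \left(-1\right) + 4 \left(-3\right)\right) - 2855 = 21 \left(3 - 12\right) - 2855 = 21 \left(-9\right) - 2855 = -189 - 2855 = -3044$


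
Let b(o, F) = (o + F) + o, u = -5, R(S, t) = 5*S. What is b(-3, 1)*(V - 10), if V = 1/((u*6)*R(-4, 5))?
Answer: 5999/120 ≈ 49.992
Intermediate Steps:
b(o, F) = F + 2*o (b(o, F) = (F + o) + o = F + 2*o)
V = 1/600 (V = 1/((-5*6)*(5*(-4))) = 1/(-30*(-20)) = 1/600 ≈ 0.0016667)
b(-3, 1)*(V - 10) = (1 + 2*(-3))*(1/600 - 10) = (1 - 6)*(-5999/600) = -5*(-5999/600) = 5999/120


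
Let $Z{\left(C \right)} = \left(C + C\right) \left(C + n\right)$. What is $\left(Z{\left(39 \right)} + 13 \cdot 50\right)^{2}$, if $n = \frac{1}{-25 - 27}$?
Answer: $\frac{54479161}{4} \approx 1.362 \cdot 10^{7}$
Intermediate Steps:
$n = - \frac{1}{52}$ ($n = \frac{1}{-52} = - \frac{1}{52} \approx -0.019231$)
$Z{\left(C \right)} = 2 C \left(- \frac{1}{52} + C\right)$ ($Z{\left(C \right)} = \left(C + C\right) \left(C - \frac{1}{52}\right) = 2 C \left(- \frac{1}{52} + C\right)$)
$\left(Z{\left(39 \right)} + 13 \cdot 50\right)^{2} = \left(\frac{1}{26} \cdot 39 \left(-1 + 52 \cdot 39\right) + 13 \cdot 50\right)^{2} = \left(\frac{1}{26} \cdot 39 \left(-1 + 2028\right) + 650\right)^{2} = \left(\frac{1}{26} \cdot 39 \cdot 2027 + 650\right)^{2} = \left(\frac{6081}{2} + 650\right)^{2} = \left(\frac{7381}{2}\right)^{2} = \frac{54479161}{4}$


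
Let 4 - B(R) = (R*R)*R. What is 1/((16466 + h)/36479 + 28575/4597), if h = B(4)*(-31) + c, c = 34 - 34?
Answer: 167693963/1126632047 ≈ 0.14885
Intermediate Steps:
B(R) = 4 - R³ (B(R) = 4 - R*R*R = 4 - R²*R = 4 - R³)
c = 0
h = 1860 (h = (4 - 1*4³)*(-31) + 0 = (4 - 1*64)*(-31) + 0 = (4 - 64)*(-31) + 0 = -60*(-31) + 0 = 1860 + 0 = 1860)
1/((16466 + h)/36479 + 28575/4597) = 1/((16466 + 1860)/36479 + 28575/4597) = 1/(18326*(1/36479) + 28575*(1/4597)) = 1/(18326/36479 + 28575/4597) = 1/(1126632047/167693963) = 167693963/1126632047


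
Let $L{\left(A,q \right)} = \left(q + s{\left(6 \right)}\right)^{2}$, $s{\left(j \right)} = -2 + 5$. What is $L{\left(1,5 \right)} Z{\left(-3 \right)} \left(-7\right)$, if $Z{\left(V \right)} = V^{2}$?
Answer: $-4032$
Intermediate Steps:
$s{\left(j \right)} = 3$
$L{\left(A,q \right)} = \left(3 + q\right)^{2}$ ($L{\left(A,q \right)} = \left(q + 3\right)^{2} = \left(3 + q\right)^{2}$)
$L{\left(1,5 \right)} Z{\left(-3 \right)} \left(-7\right) = \left(3 + 5\right)^{2} \left(-3\right)^{2} \left(-7\right) = 8^{2} \cdot 9 \left(-7\right) = 64 \cdot 9 \left(-7\right) = 576 \left(-7\right) = -4032$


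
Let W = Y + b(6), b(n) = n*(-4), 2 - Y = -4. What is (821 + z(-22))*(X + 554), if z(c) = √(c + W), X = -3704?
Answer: -2586150 - 6300*I*√10 ≈ -2.5862e+6 - 19922.0*I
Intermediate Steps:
Y = 6 (Y = 2 - 1*(-4) = 2 + 4 = 6)
b(n) = -4*n
W = -18 (W = 6 - 4*6 = 6 - 24 = -18)
z(c) = √(-18 + c) (z(c) = √(c - 18) = √(-18 + c))
(821 + z(-22))*(X + 554) = (821 + √(-18 - 22))*(-3704 + 554) = (821 + √(-40))*(-3150) = (821 + 2*I*√10)*(-3150) = -2586150 - 6300*I*√10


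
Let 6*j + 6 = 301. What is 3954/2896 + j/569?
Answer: 3588319/2471736 ≈ 1.4517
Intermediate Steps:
j = 295/6 (j = -1 + (1/6)*301 = -1 + 301/6 = 295/6 ≈ 49.167)
3954/2896 + j/569 = 3954/2896 + (295/6)/569 = 3954*(1/2896) + (295/6)*(1/569) = 1977/1448 + 295/3414 = 3588319/2471736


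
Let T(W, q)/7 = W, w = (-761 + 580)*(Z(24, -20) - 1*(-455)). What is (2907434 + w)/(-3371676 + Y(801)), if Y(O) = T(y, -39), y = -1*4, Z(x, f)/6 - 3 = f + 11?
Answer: -2831595/3371704 ≈ -0.83981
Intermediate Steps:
Z(x, f) = 84 + 6*f (Z(x, f) = 18 + 6*(f + 11) = 18 + 6*(11 + f) = 18 + (66 + 6*f) = 84 + 6*f)
y = -4
w = -75839 (w = (-761 + 580)*((84 + 6*(-20)) - 1*(-455)) = -181*((84 - 120) + 455) = -181*(-36 + 455) = -181*419 = -75839)
T(W, q) = 7*W
Y(O) = -28 (Y(O) = 7*(-4) = -28)
(2907434 + w)/(-3371676 + Y(801)) = (2907434 - 75839)/(-3371676 - 28) = 2831595/(-3371704) = 2831595*(-1/3371704) = -2831595/3371704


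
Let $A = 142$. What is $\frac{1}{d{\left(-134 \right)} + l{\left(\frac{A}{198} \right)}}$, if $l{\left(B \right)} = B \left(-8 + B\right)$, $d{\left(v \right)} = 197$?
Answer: $\frac{9801}{1879606} \approx 0.0052144$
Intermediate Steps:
$\frac{1}{d{\left(-134 \right)} + l{\left(\frac{A}{198} \right)}} = \frac{1}{197 + \frac{142}{198} \left(-8 + \frac{142}{198}\right)} = \frac{1}{197 + 142 \cdot \frac{1}{198} \left(-8 + 142 \cdot \frac{1}{198}\right)} = \frac{1}{197 + \frac{71 \left(-8 + \frac{71}{99}\right)}{99}} = \frac{1}{197 + \frac{71}{99} \left(- \frac{721}{99}\right)} = \frac{1}{197 - \frac{51191}{9801}} = \frac{1}{\frac{1879606}{9801}} = \frac{9801}{1879606}$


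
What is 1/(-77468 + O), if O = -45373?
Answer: -1/122841 ≈ -8.1406e-6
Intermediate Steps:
1/(-77468 + O) = 1/(-77468 - 45373) = 1/(-122841) = -1/122841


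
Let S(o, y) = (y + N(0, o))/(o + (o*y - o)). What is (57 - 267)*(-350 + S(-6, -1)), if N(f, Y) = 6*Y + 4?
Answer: 74655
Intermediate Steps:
N(f, Y) = 4 + 6*Y
S(o, y) = (4 + y + 6*o)/(o*y) (S(o, y) = (y + (4 + 6*o))/(o + (o*y - o)) = (4 + y + 6*o)/(o + (-o + o*y)) = (4 + y + 6*o)/((o*y)) = (4 + y + 6*o)*(1/(o*y)) = (4 + y + 6*o)/(o*y))
(57 - 267)*(-350 + S(-6, -1)) = (57 - 267)*(-350 + (4 - 1 + 6*(-6))/(-6*(-1))) = -210*(-350 - 1/6*(-1)*(4 - 1 - 36)) = -210*(-350 - 1/6*(-1)*(-33)) = -210*(-350 - 11/2) = -210*(-711/2) = 74655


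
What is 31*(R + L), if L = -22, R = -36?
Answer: -1798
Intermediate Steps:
31*(R + L) = 31*(-36 - 22) = 31*(-58) = -1798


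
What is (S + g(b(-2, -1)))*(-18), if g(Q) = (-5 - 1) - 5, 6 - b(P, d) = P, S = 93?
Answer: -1476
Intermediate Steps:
b(P, d) = 6 - P
g(Q) = -11 (g(Q) = -6 - 5 = -11)
(S + g(b(-2, -1)))*(-18) = (93 - 11)*(-18) = 82*(-18) = -1476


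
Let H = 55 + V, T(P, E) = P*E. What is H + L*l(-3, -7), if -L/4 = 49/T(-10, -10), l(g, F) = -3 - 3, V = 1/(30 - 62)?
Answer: 53383/800 ≈ 66.729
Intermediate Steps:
T(P, E) = E*P
V = -1/32 (V = 1/(-32) = -1/32 ≈ -0.031250)
l(g, F) = -6
H = 1759/32 (H = 55 - 1/32 = 1759/32 ≈ 54.969)
L = -49/25 (L = -196/((-10*(-10))) = -196/100 = -4*49/100 = -49/25 ≈ -1.9600)
H + L*l(-3, -7) = 1759/32 - 49/25*(-6) = 1759/32 + 294/25 = 53383/800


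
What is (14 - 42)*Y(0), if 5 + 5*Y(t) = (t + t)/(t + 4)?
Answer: 28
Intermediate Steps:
Y(t) = -1 + 2*t/(5*(4 + t)) (Y(t) = -1 + ((t + t)/(t + 4))/5 = -1 + ((2*t)/(4 + t))/5 = -1 + (2*t/(4 + t))/5 = -1 + 2*t/(5*(4 + t)))
(14 - 42)*Y(0) = (14 - 42)*((-20 - 3*0)/(5*(4 + 0))) = -28*(-20 + 0)/(5*4) = -28*(-20)/(5*4) = -28*(-1) = 28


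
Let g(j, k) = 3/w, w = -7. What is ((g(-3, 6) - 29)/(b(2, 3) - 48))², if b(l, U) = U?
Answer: 42436/99225 ≈ 0.42767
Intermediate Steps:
g(j, k) = -3/7 (g(j, k) = 3/(-7) = 3*(-⅐) = -3/7)
((g(-3, 6) - 29)/(b(2, 3) - 48))² = ((-3/7 - 29)/(3 - 48))² = (-206/7/(-45))² = (-206/7*(-1/45))² = (206/315)² = 42436/99225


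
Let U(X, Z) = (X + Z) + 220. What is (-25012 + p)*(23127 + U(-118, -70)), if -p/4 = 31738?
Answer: -3519334276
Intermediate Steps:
U(X, Z) = 220 + X + Z
p = -126952 (p = -4*31738 = -126952)
(-25012 + p)*(23127 + U(-118, -70)) = (-25012 - 126952)*(23127 + (220 - 118 - 70)) = -151964*(23127 + 32) = -151964*23159 = -3519334276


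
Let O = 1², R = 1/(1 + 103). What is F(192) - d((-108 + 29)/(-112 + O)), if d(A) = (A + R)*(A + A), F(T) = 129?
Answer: 81991435/640692 ≈ 127.97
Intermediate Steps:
R = 1/104 ≈ 0.0096154
O = 1
d(A) = 2*A*(1/104 + A) (d(A) = (A + 1/104)*(A + A) = (1/104 + A)*(2*A) = 2*A*(1/104 + A))
F(192) - d((-108 + 29)/(-112 + O)) = 129 - (-108 + 29)/(-112 + 1)*(1 + 104*((-108 + 29)/(-112 + 1)))/52 = 129 - (-79/(-111))*(1 + 104*(-79/(-111)))/52 = 129 - (-79*(-1/111))*(1 + 104*(-79*(-1/111)))/52 = 129 - 79*(1 + 104*(79/111))/(52*111) = 129 - 79*(1 + 8216/111)/(52*111) = 129 - 79*8327/(52*111*111) = 129 - 1*657833/640692 = 129 - 657833/640692 = 81991435/640692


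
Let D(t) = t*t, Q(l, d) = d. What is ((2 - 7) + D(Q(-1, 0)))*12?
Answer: -60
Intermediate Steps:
D(t) = t**2
((2 - 7) + D(Q(-1, 0)))*12 = ((2 - 7) + 0**2)*12 = (-5 + 0)*12 = -5*12 = -60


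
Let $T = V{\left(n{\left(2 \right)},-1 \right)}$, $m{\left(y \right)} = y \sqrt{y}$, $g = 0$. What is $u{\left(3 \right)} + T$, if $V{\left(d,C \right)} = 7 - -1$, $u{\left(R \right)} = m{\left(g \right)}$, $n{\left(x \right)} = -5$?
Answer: $8$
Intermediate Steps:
$m{\left(y \right)} = y^{\frac{3}{2}}$
$u{\left(R \right)} = 0$ ($u{\left(R \right)} = 0^{\frac{3}{2}} = 0$)
$V{\left(d,C \right)} = 8$ ($V{\left(d,C \right)} = 7 + 1 = 8$)
$T = 8$
$u{\left(3 \right)} + T = 0 + 8 = 8$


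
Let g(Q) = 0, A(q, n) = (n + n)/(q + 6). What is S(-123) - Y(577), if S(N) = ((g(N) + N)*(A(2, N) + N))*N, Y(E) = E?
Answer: -9306643/4 ≈ -2.3267e+6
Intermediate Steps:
A(q, n) = 2*n/(6 + q) (A(q, n) = (2*n)/(6 + q) = 2*n/(6 + q))
S(N) = 5*N³/4 (S(N) = ((0 + N)*(2*N/(6 + 2) + N))*N = (N*(2*N/8 + N))*N = (N*(2*N*(⅛) + N))*N = (N*(N/4 + N))*N = (N*(5*N/4))*N = (5*N²/4)*N = 5*N³/4)
S(-123) - Y(577) = (5/4)*(-123)³ - 1*577 = (5/4)*(-1860867) - 577 = -9304335/4 - 577 = -9306643/4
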